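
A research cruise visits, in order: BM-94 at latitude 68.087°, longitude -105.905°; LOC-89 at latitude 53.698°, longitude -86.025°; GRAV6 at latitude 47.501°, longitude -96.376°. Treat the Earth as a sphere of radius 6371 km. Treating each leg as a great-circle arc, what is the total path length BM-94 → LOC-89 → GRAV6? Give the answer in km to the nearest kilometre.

BM-94→LOC-89: c = 0.299569 rad, d = 1908.55 km
LOC-89→GRAV6: c = 0.157342 rad, d = 1002.42 km
Total = 1908.55 + 1002.42 = 2910.98 km

2911 km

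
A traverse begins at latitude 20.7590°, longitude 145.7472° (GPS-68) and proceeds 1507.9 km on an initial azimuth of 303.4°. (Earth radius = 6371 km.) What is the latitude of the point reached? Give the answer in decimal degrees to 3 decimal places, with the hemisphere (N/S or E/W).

27.727°N

δ = d/R = 1507.9/6371 = 0.236682 rad
φ₂ = arcsin(sin φ₁ cos δ + cos φ₁ sin δ cos θ)
   = arcsin(0.35444·0.97212 + 0.93508·0.23448·0.55048) = 27.72658°
λ₂ = λ₁ + atan2(sin θ sin δ cos φ₁, cos δ − sin φ₁ sin φ₂) = 132.97084°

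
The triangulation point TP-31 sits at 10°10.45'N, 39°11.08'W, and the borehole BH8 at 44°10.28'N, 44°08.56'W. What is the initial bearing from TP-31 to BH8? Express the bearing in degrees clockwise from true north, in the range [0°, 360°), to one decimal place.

353.7°

TP-31: φ = +10.17417°, λ = -39.18467°
BH8: φ = +44.17133°, λ = -44.14267°
Δλ = -4.9580°
y = sin Δλ · cos φ₂ = -0.061989
x = cos φ₁ sin φ₂ − sin φ₁ cos φ₂ cos Δλ = 0.559626
θ = atan2(y, x) = -6.3209° → 353.6791° (mod 360°)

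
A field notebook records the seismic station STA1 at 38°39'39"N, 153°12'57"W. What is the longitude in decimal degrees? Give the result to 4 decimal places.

153.2158°W

153° + 12′/60 + 57″/3600 = 153 + 0.20000 + 0.01583 = 153.2158°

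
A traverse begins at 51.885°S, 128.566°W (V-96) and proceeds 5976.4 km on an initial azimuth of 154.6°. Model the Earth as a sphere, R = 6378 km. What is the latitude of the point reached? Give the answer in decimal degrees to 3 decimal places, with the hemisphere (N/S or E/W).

δ = d/R = 5976.4/6378 = 0.937034 rad
φ₂ = arcsin(sin φ₁ cos δ + cos φ₁ sin δ cos θ)
   = arcsin(-0.78677·0.59218 + 0.61724·0.80580·-0.90334) = -66.23558°
λ₂ = λ₁ + atan2(sin θ sin δ cos φ₁, cos δ − sin φ₁ sin φ₂) = -7.62661°

66.236°S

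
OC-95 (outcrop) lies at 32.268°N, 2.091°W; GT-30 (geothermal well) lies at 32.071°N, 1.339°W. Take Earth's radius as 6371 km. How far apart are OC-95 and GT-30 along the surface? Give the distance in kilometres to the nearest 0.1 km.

Δφ = -0.1970°,  Δλ = 0.7520°
a = sin²(Δφ/2) + cos φ₁ cos φ₂ sin²(Δλ/2) = 0.000034
c = 2·arcsin(√a) = 0.011630 rad = 0.6663°
d = R·c = 6371 × 0.011630 = 74.1 km

74.1 km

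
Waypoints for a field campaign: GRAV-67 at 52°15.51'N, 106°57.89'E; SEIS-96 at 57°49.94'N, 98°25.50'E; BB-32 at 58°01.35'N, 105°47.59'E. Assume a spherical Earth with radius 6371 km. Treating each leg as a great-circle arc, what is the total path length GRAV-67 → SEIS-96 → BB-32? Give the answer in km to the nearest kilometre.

GRAV-67: φ = +52.25850°, λ = +106.96483°
SEIS-96: φ = +57.83233°, λ = +98.42500°
BB-32: φ = +58.02250°, λ = +105.79317°
GRAV-67→SEIS-96: c = 0.129251 rad, d = 823.46 km
SEIS-96→BB-32: c = 0.068332 rad, d = 435.34 km
Total = 823.46 + 435.34 = 1258.80 km

1259 km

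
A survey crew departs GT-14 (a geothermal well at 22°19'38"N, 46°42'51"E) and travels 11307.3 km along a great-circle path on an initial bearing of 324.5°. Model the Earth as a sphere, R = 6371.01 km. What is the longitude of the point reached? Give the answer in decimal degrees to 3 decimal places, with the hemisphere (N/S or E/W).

84.052°W

GT-14: φ = +22.32722°, λ = +46.71417°
δ = d/R = 11307.3/6371.01 = 1.774805 rad
φ₂ = arcsin(sin φ₁ cos δ + cos φ₁ sin δ cos θ)
   = arcsin(0.37990·-0.20260 + 0.92503·0.97926·0.81412) = 41.33787°
λ₂ = λ₁ + atan2(sin θ sin δ cos φ₁, cos δ − sin φ₁ sin φ₂) = -84.05223°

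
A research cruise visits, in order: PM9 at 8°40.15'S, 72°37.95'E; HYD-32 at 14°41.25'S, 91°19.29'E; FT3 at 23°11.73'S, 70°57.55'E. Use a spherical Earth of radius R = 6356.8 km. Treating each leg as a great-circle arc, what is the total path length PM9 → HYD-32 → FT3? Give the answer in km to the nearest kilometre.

PM9: φ = -8.66917°, λ = +72.63250°
HYD-32: φ = -14.68750°, λ = +91.32150°
FT3: φ = -23.19550°, λ = +70.95917°
PM9→HYD-32: c = 0.336046 rad, d = 2136.18 km
HYD-32→FT3: c = 0.366927 rad, d = 2332.48 km
Total = 2136.18 + 2332.48 = 4468.66 km

4469 km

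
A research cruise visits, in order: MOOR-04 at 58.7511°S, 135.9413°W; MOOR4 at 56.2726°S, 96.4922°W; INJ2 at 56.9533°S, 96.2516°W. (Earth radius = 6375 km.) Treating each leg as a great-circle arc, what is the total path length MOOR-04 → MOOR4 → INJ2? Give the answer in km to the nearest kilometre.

2416 km

MOOR-04→MOOR4: c = 0.366892 rad, d = 2338.93 km
MOOR4→INJ2: c = 0.012103 rad, d = 77.16 km
Total = 2338.93 + 77.16 = 2416.09 km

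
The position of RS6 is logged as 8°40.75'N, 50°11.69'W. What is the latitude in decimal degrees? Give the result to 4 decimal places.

8° + 40.75′/60 = 8 + 0.67917 = 8.6792°

8.6792°N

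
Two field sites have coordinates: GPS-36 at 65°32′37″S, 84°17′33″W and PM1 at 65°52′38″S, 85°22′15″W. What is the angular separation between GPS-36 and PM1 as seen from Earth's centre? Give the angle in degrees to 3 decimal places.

GPS-36: φ = -65.54361°, λ = -84.29250°
PM1: φ = -65.87722°, λ = -85.37083°
Δφ = -0.3336°,  Δλ = -1.0783°
a = sin²(Δφ/2) + cos φ₁ cos φ₂ sin²(Δλ/2) = 0.000023
c = 2·arcsin(√a) = 0.009687 rad = 0.5550°

0.555°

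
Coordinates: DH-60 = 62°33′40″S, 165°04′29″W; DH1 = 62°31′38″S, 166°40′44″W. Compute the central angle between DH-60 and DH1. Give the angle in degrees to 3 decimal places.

DH-60: φ = -62.56111°, λ = -165.07472°
DH1: φ = -62.52722°, λ = -166.67889°
Δφ = 0.0339°,  Δλ = -1.6042°
a = sin²(Δφ/2) + cos φ₁ cos φ₂ sin²(Δλ/2) = 0.000042
c = 2·arcsin(√a) = 0.012922 rad = 0.7404°

0.740°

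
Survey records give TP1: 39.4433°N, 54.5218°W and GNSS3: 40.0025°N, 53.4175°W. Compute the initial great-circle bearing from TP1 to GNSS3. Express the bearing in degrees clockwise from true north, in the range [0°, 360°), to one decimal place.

56.3°

Δλ = 1.1043°
y = sin Δλ · cos φ₂ = 0.014763
x = cos φ₁ sin φ₂ − sin φ₁ cos φ₂ cos Δλ = 0.009850
θ = atan2(y, x) = 56.2882° → 56.2882° (mod 360°)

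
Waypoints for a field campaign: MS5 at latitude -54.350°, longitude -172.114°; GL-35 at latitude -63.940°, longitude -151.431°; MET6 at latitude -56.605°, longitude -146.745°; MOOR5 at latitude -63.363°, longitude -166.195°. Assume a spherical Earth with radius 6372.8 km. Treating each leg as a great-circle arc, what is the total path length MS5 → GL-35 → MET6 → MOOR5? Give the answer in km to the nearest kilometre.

3742 km

MS5→GL-35: c = 0.247521 rad, d = 1577.40 km
GL-35→MET6: c = 0.134202 rad, d = 855.24 km
MET6→MOOR5: c = 0.205448 rad, d = 1309.28 km
Total = 1577.40 + 855.24 + 1309.28 = 3741.93 km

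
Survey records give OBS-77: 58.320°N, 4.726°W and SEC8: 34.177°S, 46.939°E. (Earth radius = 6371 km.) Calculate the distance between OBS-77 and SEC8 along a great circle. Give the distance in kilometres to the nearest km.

11346 km

Δφ = -92.4970°,  Δλ = 51.6650°
a = sin²(Δφ/2) + cos φ₁ cos φ₂ sin²(Δλ/2) = 0.604279
c = 2·arcsin(√a) = 1.780896 rad = 102.0378°
d = R·c = 6371 × 1.780896 = 11346.1 km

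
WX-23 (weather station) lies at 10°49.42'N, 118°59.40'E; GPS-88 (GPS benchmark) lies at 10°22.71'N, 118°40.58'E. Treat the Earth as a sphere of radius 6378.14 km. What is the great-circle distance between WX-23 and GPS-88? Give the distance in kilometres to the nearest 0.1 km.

WX-23: φ = +10.82367°, λ = +118.99000°
GPS-88: φ = +10.37850°, λ = +118.67633°
Δφ = -0.4452°,  Δλ = -0.3137°
a = sin²(Δφ/2) + cos φ₁ cos φ₂ sin²(Δλ/2) = 0.000022
c = 2·arcsin(√a) = 0.009451 rad = 0.5415°
d = R·c = 6378.14 × 0.009451 = 60.3 km

60.3 km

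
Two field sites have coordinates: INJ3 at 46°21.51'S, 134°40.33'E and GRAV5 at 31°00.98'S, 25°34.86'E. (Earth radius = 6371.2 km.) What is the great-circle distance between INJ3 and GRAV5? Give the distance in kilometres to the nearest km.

8858 km

INJ3: φ = -46.35850°, λ = +134.67217°
GRAV5: φ = -31.01633°, λ = +25.58100°
Δφ = 15.3422°,  Δλ = -109.0912°
a = sin²(Δφ/2) + cos φ₁ cos φ₂ sin²(Δλ/2) = 0.410279
c = 2·arcsin(√a) = 1.390376 rad = 79.6627°
d = R·c = 6371.2 × 1.390376 = 8858.4 km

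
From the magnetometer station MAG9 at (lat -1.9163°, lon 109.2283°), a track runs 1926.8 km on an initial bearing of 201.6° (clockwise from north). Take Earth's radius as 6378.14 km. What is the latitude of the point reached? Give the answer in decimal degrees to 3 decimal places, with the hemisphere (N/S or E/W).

17.963°S

δ = d/R = 1926.8/6378.14 = 0.302094 rad
φ₂ = arcsin(sin φ₁ cos δ + cos φ₁ sin δ cos θ)
   = arcsin(-0.03344·0.95472 + 0.99944·0.29752·-0.92978) = -17.96271°
λ₂ = λ₁ + atan2(sin θ sin δ cos φ₁, cos δ − sin φ₁ sin φ₂) = 102.61680°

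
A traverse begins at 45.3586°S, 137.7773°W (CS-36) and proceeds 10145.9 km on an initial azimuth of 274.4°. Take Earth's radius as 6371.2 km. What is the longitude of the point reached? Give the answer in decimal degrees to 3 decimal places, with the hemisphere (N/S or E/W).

134.483°E

δ = d/R = 10145.9/6371.2 = 1.592463 rad
φ₂ = arcsin(sin φ₁ cos δ + cos φ₁ sin δ cos θ)
   = arcsin(-0.71152·-0.02166 + 0.70267·0.99977·0.07672) = 3.97437°
λ₂ = λ₁ + atan2(sin θ sin δ cos φ₁, cos δ − sin φ₁ sin φ₂) = 134.48337°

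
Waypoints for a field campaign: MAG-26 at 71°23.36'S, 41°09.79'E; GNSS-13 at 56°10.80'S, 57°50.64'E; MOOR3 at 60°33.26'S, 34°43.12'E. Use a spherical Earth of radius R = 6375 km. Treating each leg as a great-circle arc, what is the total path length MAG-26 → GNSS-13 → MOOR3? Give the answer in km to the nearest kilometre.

MAG-26: φ = -71.38933°, λ = +41.16317°
GNSS-13: φ = -56.18000°, λ = +57.84400°
MOOR3: φ = -60.55433°, λ = +34.71867°
MAG-26→GNSS-13: c = 0.292594 rad, d = 1865.28 km
GNSS-13→MOOR3: c = 0.223619 rad, d = 1425.57 km
Total = 1865.28 + 1425.57 = 3290.85 km

3291 km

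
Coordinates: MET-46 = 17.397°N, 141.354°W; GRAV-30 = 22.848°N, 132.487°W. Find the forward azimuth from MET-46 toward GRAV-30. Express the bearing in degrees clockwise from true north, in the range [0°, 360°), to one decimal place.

55.3°

Δλ = 8.8670°
y = sin Δλ · cos φ₂ = 0.142047
x = cos φ₁ sin φ₂ − sin φ₁ cos φ₂ cos Δλ = 0.098287
θ = atan2(y, x) = 55.3193° → 55.3193° (mod 360°)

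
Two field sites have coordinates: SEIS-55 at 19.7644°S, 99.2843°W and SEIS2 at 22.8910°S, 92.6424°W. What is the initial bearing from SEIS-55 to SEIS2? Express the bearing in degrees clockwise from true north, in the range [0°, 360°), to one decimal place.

Δλ = 6.6419°
y = sin Δλ · cos φ₂ = 0.106555
x = cos φ₁ sin φ₂ − sin φ₁ cos φ₂ cos Δλ = -0.056633
θ = atan2(y, x) = 117.9904° → 117.9904° (mod 360°)

118.0°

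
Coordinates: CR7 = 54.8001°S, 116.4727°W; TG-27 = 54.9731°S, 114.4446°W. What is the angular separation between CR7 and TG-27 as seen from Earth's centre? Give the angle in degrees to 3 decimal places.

1.179°

Δφ = -0.1730°,  Δλ = 2.0281°
a = sin²(Δφ/2) + cos φ₁ cos φ₂ sin²(Δλ/2) = 0.000106
c = 2·arcsin(√a) = 0.020582 rad = 1.1793°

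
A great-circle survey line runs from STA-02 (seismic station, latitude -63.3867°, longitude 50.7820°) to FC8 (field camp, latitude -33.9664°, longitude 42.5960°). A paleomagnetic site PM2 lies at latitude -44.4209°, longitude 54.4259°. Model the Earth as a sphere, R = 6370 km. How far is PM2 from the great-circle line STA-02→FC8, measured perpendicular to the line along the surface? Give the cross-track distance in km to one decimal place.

771.9 km

δ₁₃ = central angle STA-02→PM2 = 0.333000 rad  (haversine)
θ₁₃ = bearing STA-02→PM2 = 7.982°,  θ₁₂ = bearing STA-02→FC8 = 346.279°
dₓₜ = R·arcsin(sin δ₁₃ · sin(θ₁₃ − θ₁₂)) = 6370·arcsin(0.32688·sin(-338.297°)) = 771.891 km
|dₓₜ| = 771.891 km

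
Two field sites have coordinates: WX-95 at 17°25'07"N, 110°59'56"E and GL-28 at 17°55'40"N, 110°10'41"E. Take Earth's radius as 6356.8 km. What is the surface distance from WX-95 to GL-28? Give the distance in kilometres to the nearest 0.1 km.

WX-95: φ = +17.41861°, λ = +110.99889°
GL-28: φ = +17.92778°, λ = +110.17806°
Δφ = 0.5092°,  Δλ = -0.8208°
a = sin²(Δφ/2) + cos φ₁ cos φ₂ sin²(Δλ/2) = 0.000066
c = 2·arcsin(√a) = 0.016288 rad = 0.9332°
d = R·c = 6356.8 × 0.016288 = 103.5 km

103.5 km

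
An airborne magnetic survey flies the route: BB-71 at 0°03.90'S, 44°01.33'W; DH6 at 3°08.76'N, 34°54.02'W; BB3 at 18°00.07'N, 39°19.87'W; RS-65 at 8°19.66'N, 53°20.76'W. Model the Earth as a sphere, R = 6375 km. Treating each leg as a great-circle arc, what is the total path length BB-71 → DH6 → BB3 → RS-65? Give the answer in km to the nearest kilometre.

4657 km

BB-71: φ = -0.06500°, λ = -44.02217°
DH6: φ = +3.14600°, λ = -34.90033°
BB3: φ = +18.00117°, λ = -39.33117°
RS-65: φ = +8.32767°, λ = -53.34600°
BB-71→DH6: c = 0.168708 rad, d = 1075.51 km
DH6→BB3: c = 0.270120 rad, d = 1722.01 km
BB3→RS-65: c = 0.291653 rad, d = 1859.29 km
Total = 1075.51 + 1722.01 + 1859.29 = 4656.81 km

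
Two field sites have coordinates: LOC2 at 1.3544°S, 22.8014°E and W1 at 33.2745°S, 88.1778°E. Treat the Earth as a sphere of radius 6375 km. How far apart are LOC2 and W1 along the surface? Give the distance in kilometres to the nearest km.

Δφ = -31.9201°,  Δλ = 65.3764°
a = sin²(Δφ/2) + cos φ₁ cos φ₂ sin²(Δλ/2) = 0.319392
c = 2·arcsin(√a) = 1.201225 rad = 68.8251°
d = R·c = 6375 × 1.201225 = 7657.8 km

7658 km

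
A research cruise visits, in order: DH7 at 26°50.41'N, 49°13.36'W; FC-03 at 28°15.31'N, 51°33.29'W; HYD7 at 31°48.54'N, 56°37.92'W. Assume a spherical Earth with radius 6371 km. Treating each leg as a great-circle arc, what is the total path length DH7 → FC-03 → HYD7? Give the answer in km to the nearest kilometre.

DH7: φ = +26.84017°, λ = -49.22267°
FC-03: φ = +28.25517°, λ = -51.55483°
HYD7: φ = +31.80900°, λ = -56.63200°
DH7→FC-03: c = 0.043729 rad, d = 278.59 km
FC-03→HYD7: c = 0.098630 rad, d = 628.37 km
Total = 278.59 + 628.37 = 906.97 km

907 km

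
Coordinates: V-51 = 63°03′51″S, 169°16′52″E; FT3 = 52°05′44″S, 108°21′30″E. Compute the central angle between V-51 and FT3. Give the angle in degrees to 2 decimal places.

33.00°

V-51: φ = -63.06417°, λ = +169.28111°
FT3: φ = -52.09556°, λ = +108.35833°
Δφ = 10.9686°,  Δλ = -60.9228°
a = sin²(Δφ/2) + cos φ₁ cos φ₂ sin²(Δλ/2) = 0.080658
c = 2·arcsin(√a) = 0.575932 rad = 32.9985°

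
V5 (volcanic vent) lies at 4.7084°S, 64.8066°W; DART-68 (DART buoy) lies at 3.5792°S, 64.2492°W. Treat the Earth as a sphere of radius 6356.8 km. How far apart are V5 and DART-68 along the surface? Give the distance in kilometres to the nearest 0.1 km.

139.6 km

Δφ = 1.1292°,  Δλ = 0.5574°
a = sin²(Δφ/2) + cos φ₁ cos φ₂ sin²(Δλ/2) = 0.000121
c = 2·arcsin(√a) = 0.021967 rad = 1.2586°
d = R·c = 6356.8 × 0.021967 = 139.6 km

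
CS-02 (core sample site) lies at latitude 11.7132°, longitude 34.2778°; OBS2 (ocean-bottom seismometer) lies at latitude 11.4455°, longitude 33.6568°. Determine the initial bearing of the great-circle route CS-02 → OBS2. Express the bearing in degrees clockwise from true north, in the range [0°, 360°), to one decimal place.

Δλ = -0.6210°
y = sin Δλ · cos φ₂ = -0.010623
x = cos φ₁ sin φ₂ − sin φ₁ cos φ₂ cos Δλ = -0.004661
θ = atan2(y, x) = -113.6886° → 246.3114° (mod 360°)

246.3°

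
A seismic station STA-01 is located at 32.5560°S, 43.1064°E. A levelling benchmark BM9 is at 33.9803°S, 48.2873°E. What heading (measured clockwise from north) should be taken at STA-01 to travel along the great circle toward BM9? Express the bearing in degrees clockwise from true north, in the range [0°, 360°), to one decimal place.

109.6°

Δλ = 5.1809°
y = sin Δλ · cos φ₂ = 0.074880
x = cos φ₁ sin φ₂ − sin φ₁ cos φ₂ cos Δλ = -0.026679
θ = atan2(y, x) = 109.6106° → 109.6106° (mod 360°)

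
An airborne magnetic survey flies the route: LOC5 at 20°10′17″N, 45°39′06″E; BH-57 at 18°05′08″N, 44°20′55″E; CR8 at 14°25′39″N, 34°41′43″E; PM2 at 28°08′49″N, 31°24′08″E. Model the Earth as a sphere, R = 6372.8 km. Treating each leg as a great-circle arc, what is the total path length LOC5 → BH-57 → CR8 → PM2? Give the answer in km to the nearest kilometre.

LOC5: φ = +20.17139°, λ = +45.65167°
BH-57: φ = +18.08556°, λ = +44.34861°
CR8: φ = +14.42750°, λ = +34.69528°
PM2: φ = +28.14694°, λ = +31.40222°
LOC5→BH-57: c = 0.042272 rad, d = 269.39 km
BH-57→CR8: c = 0.173845 rad, d = 1107.88 km
CR8→PM2: c = 0.245324 rad, d = 1563.40 km
Total = 269.39 + 1107.88 + 1563.40 = 2940.67 km

2941 km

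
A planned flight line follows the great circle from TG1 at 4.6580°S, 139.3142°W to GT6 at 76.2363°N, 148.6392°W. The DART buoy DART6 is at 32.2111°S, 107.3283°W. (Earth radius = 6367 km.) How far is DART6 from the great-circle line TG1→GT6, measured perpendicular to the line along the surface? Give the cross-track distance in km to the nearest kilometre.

δ₁₃ = central angle TG1→DART6 = 0.709708 rad  (haversine)
θ₁₃ = bearing TG1→DART6 = 136.543°,  θ₁₂ = bearing TG1→GT6 = 357.764°
dₓₜ = R·arcsin(sin δ₁₃ · sin(θ₁₃ − θ₁₂)) = 6367·arcsin(0.65161·sin(-221.220°)) = 2825.737 km
|dₓₜ| = 2825.737 km

2826 km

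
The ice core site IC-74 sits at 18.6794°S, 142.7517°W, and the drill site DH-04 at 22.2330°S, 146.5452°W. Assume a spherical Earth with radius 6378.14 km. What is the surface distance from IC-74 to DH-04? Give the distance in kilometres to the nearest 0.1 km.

559.4 km

Δφ = -3.5536°,  Δλ = -3.7935°
a = sin²(Δφ/2) + cos φ₁ cos φ₂ sin²(Δλ/2) = 0.001922
c = 2·arcsin(√a) = 0.087710 rad = 5.0254°
d = R·c = 6378.14 × 0.087710 = 559.4 km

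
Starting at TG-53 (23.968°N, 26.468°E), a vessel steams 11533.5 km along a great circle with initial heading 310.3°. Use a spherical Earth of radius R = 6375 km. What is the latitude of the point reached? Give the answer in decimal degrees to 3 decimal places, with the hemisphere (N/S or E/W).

δ = d/R = 11533.5/6375 = 1.809176 rad
φ₂ = arcsin(sin φ₁ cos δ + cos φ₁ sin δ cos θ)
   = arcsin(0.40623·-0.23613 + 0.91377·0.97172·0.64679) = 28.57991°
λ₂ = λ₁ + atan2(sin θ sin δ cos φ₁, cos δ − sin φ₁ sin φ₂) = -95.97409°

28.580°N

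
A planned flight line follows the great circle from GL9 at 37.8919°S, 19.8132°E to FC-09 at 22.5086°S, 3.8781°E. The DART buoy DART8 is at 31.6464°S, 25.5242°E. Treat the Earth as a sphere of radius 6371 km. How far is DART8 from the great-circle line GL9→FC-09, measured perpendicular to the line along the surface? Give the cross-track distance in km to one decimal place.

864.5 km

δ₁₃ = central angle GL9→DART8 = 0.136265 rad  (haversine)
θ₁₃ = bearing GL9→DART8 = 38.580°,  θ₁₂ = bearing GL9→FC-09 = 313.829°
dₓₜ = R·arcsin(sin δ₁₃ · sin(θ₁₃ − θ₁₂)) = 6371·arcsin(0.13584·sin(-275.249°)) = 864.482 km
|dₓₜ| = 864.482 km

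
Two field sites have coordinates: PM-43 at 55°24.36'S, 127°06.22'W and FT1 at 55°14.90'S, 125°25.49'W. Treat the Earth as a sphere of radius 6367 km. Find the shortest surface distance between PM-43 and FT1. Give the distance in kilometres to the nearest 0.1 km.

PM-43: φ = -55.40600°, λ = -127.10367°
FT1: φ = -55.24833°, λ = -125.42483°
Δφ = 0.1577°,  Δλ = 1.6788°
a = sin²(Δφ/2) + cos φ₁ cos φ₂ sin²(Δλ/2) = 0.000071
c = 2·arcsin(√a) = 0.016894 rad = 0.9680°
d = R·c = 6367 × 0.016894 = 107.6 km

107.6 km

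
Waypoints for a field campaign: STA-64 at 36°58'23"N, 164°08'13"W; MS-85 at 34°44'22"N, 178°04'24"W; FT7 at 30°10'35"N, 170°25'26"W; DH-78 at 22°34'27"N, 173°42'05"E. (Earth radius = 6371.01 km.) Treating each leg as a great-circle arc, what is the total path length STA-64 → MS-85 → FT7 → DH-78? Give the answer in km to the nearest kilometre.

3948 km

STA-64: φ = +36.97306°, λ = -164.13694°
MS-85: φ = +34.73944°, λ = -178.07333°
FT7: φ = +30.17639°, λ = -170.42389°
DH-78: φ = +22.57417°, λ = +173.70139°
STA-64→MS-85: c = 0.200762 rad, d = 1279.06 km
MS-85→FT7: c = 0.137887 rad, d = 878.48 km
FT7→DH-78: c = 0.281042 rad, d = 1790.52 km
Total = 1279.06 + 878.48 + 1790.52 = 3948.06 km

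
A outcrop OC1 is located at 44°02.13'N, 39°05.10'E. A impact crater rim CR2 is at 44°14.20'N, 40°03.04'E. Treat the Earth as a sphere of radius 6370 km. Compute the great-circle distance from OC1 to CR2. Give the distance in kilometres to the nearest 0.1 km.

80.2 km

OC1: φ = +44.03550°, λ = +39.08500°
CR2: φ = +44.23667°, λ = +40.05067°
Δφ = 0.2012°,  Δλ = 0.9657°
a = sin²(Δφ/2) + cos φ₁ cos φ₂ sin²(Δλ/2) = 0.000040
c = 2·arcsin(√a) = 0.012595 rad = 0.7216°
d = R·c = 6370 × 0.012595 = 80.2 km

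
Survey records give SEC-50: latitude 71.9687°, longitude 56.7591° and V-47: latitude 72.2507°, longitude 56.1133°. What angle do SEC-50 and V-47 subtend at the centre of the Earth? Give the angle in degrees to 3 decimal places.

Δφ = 0.2820°,  Δλ = -0.6458°
a = sin²(Δφ/2) + cos φ₁ cos φ₂ sin²(Δλ/2) = 0.000009
c = 2·arcsin(√a) = 0.006018 rad = 0.3448°

0.345°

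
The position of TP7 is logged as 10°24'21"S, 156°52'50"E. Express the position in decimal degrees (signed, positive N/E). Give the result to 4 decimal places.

-10.4058°, +156.8806°

lat: 10.4058° S → -10.4058°
lon: 156.8806° E → +156.8806°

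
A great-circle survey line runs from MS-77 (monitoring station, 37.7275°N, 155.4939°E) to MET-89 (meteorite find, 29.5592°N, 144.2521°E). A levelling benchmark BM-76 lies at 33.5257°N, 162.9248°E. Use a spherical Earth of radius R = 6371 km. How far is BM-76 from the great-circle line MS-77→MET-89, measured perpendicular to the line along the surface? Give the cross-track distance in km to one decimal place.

δ₁₃ = central angle MS-77→BM-76 = 0.128348 rad  (haversine)
θ₁₃ = bearing MS-77→BM-76 = 122.613°,  θ₁₂ = bearing MS-77→MET-89 = 232.130°
dₓₜ = R·arcsin(sin δ₁₃ · sin(θ₁₃ − θ₁₂)) = 6371·arcsin(0.12800·sin(-109.517°)) = -770.486 km
|dₓₜ| = 770.486 km

770.5 km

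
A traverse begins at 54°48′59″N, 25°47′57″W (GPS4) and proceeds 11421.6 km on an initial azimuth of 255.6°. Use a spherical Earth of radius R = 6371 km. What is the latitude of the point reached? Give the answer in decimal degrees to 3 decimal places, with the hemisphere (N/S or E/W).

GPS4: φ = +54.81639°, λ = -25.79917°
δ = d/R = 11421.6/6371 = 1.792748 rad
φ₂ = arcsin(sin φ₁ cos δ + cos φ₁ sin δ cos θ)
   = arcsin(0.81731·-0.22013 + 0.57620·0.97547·-0.24869) = -18.64463°
λ₂ = λ₁ + atan2(sin θ sin δ cos φ₁, cos δ − sin φ₁ sin φ₂) = -111.47577°

18.645°S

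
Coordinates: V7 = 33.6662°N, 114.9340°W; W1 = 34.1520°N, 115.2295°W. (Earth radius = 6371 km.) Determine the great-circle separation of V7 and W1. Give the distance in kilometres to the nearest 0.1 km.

60.5 km

Δφ = 0.4858°,  Δλ = -0.2955°
a = sin²(Δφ/2) + cos φ₁ cos φ₂ sin²(Δλ/2) = 0.000023
c = 2·arcsin(√a) = 0.009498 rad = 0.5442°
d = R·c = 6371 × 0.009498 = 60.5 km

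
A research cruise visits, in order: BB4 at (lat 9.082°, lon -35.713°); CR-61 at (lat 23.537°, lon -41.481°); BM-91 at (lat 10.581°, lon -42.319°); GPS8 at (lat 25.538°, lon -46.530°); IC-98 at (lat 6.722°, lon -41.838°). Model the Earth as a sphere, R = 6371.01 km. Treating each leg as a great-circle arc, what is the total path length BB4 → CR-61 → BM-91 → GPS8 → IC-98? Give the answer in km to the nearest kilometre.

7036 km

BB4→CR-61: c = 0.270039 rad, d = 1720.42 km
CR-61→BM-91: c = 0.226554 rad, d = 1443.38 km
BM-91→GPS8: c = 0.270171 rad, d = 1721.26 km
GPS8→IC-98: c = 0.337588 rad, d = 2150.78 km
Total = 1720.42 + 1443.38 + 1721.26 + 2150.78 = 7035.84 km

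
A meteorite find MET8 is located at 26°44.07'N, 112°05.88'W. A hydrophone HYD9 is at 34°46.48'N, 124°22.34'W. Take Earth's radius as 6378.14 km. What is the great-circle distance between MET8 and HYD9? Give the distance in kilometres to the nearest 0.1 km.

1474.4 km

MET8: φ = +26.73450°, λ = -112.09800°
HYD9: φ = +34.77467°, λ = -124.37233°
Δφ = 8.0402°,  Δλ = -12.2743°
a = sin²(Δφ/2) + cos φ₁ cos φ₂ sin²(Δλ/2) = 0.013300
c = 2·arcsin(√a) = 0.231161 rad = 13.2446°
d = R·c = 6378.14 × 0.231161 = 1474.4 km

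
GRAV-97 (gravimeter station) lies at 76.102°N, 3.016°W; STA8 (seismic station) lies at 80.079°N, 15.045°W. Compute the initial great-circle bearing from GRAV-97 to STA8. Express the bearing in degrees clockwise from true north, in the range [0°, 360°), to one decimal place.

333.8°

Δλ = -12.0290°
y = sin Δλ · cos φ₂ = -0.035906
x = cos φ₁ sin φ₂ − sin φ₁ cos φ₂ cos Δλ = 0.073028
θ = atan2(y, x) = -26.1823° → 333.8177° (mod 360°)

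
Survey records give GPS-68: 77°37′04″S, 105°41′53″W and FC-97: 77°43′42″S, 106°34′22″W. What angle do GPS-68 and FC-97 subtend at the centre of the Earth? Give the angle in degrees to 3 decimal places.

GPS-68: φ = -77.61778°, λ = -105.69806°
FC-97: φ = -77.72833°, λ = -106.57278°
Δφ = -0.1106°,  Δλ = -0.8747°
a = sin²(Δφ/2) + cos φ₁ cos φ₂ sin²(Δλ/2) = 0.000004
c = 2·arcsin(√a) = 0.003788 rad = 0.2170°

0.217°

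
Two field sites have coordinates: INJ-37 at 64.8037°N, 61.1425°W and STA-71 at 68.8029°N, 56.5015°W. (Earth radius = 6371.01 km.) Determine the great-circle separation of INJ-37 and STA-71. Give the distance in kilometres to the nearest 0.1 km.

488.6 km

Δφ = 3.9992°,  Δλ = 4.6410°
a = sin²(Δφ/2) + cos φ₁ cos φ₂ sin²(Δλ/2) = 0.001470
c = 2·arcsin(√a) = 0.076696 rad = 4.3943°
d = R·c = 6371.01 × 0.076696 = 488.6 km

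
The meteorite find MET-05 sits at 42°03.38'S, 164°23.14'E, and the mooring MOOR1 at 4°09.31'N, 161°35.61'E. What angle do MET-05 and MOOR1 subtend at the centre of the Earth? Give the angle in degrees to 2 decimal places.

MET-05: φ = -42.05633°, λ = +164.38567°
MOOR1: φ = +4.15517°, λ = +161.59350°
Δφ = 46.2115°,  Δλ = -2.7922°
a = sin²(Δφ/2) + cos φ₁ cos φ₂ sin²(Δλ/2) = 0.154440
c = 2·arcsin(√a) = 0.807760 rad = 46.2812°

46.28°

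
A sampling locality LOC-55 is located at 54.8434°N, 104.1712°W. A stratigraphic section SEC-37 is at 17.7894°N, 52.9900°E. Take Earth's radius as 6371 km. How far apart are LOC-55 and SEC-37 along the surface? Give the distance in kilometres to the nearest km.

Δφ = -37.0540°,  Δλ = 157.1612°
a = sin²(Δφ/2) + cos φ₁ cos φ₂ sin²(Δλ/2) = 0.627755
c = 2·arcsin(√a) = 1.829171 rad = 104.8038°
d = R·c = 6371 × 1.829171 = 11653.6 km

11654 km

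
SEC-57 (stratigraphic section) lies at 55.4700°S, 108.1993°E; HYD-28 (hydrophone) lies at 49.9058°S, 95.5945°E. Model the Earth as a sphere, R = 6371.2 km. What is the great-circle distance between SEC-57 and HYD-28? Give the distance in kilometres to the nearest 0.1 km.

Δφ = 5.5642°,  Δλ = -12.6048°
a = sin²(Δφ/2) + cos φ₁ cos φ₂ sin²(Δλ/2) = 0.006755
c = 2·arcsin(√a) = 0.164567 rad = 9.4290°
d = R·c = 6371.2 × 0.164567 = 1048.5 km

1048.5 km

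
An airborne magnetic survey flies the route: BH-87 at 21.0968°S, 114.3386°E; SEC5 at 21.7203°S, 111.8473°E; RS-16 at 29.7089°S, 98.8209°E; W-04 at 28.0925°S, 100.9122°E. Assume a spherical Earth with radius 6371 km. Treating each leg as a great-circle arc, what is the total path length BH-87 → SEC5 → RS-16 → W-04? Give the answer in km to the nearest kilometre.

2115 km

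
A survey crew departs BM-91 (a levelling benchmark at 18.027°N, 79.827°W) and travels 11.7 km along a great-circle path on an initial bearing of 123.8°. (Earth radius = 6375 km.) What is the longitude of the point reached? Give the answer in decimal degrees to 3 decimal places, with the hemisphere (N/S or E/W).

79.735°W

δ = d/R = 11.7/6375 = 0.001835 rad
φ₂ = arcsin(sin φ₁ cos δ + cos φ₁ sin δ cos θ)
   = arcsin(0.30947·1.00000 + 0.95091·0.00184·-0.55630) = 17.96848°
λ₂ = λ₁ + atan2(sin θ sin δ cos φ₁, cos δ − sin φ₁ sin φ₂) = -79.73514°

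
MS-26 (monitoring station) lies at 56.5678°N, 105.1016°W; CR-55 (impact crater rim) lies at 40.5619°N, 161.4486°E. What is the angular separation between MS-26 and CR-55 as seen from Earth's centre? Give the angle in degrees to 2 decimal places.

Δφ = -16.0059°,  Δλ = -93.4498°
a = sin²(Δφ/2) + cos φ₁ cos φ₂ sin²(Δλ/2) = 0.241256
c = 2·arcsin(√a) = 1.026883 rad = 58.8361°

58.84°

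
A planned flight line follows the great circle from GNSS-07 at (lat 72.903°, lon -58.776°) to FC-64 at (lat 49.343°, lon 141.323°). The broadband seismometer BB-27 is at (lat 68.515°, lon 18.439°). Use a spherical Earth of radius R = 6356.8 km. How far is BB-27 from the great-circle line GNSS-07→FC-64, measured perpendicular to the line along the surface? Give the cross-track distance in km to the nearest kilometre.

δ₁₃ = central angle GNSS-07→BB-27 = 0.419677 rad  (haversine)
θ₁₃ = bearing GNSS-07→BB-27 = 61.233°,  θ₁₂ = bearing GNSS-07→FC-64 = 344.509°
dₓₜ = R·arcsin(sin δ₁₃ · sin(θ₁₃ − θ₁₂)) = 6356.8·arcsin(0.40747·sin(-283.276°)) = 2592.197 km
|dₓₜ| = 2592.197 km

2592 km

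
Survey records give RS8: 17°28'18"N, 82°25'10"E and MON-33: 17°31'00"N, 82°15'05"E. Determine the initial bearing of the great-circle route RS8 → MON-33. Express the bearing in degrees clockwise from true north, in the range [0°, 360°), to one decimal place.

285.7°

RS8: φ = +17.47167°, λ = +82.41944°
MON-33: φ = +17.51667°, λ = +82.25139°
Δλ = -0.1681°
y = sin Δλ · cos φ₂ = -0.002797
x = cos φ₁ sin φ₂ − sin φ₁ cos φ₂ cos Δλ = 0.000787
θ = atan2(y, x) = -74.2924° → 285.7076° (mod 360°)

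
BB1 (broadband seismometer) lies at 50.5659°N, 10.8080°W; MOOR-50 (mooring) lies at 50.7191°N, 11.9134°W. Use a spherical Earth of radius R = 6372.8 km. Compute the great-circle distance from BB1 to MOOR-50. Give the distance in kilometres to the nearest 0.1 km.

Δφ = 0.1532°,  Δλ = -1.1054°
a = sin²(Δφ/2) + cos φ₁ cos φ₂ sin²(Δλ/2) = 0.000039
c = 2·arcsin(√a) = 0.012523 rad = 0.7175°
d = R·c = 6372.8 × 0.012523 = 79.8 km

79.8 km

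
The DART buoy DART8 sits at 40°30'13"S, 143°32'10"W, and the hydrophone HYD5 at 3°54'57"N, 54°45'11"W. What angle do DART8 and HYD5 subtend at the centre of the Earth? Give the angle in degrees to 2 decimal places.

DART8: φ = -40.50361°, λ = -143.53611°
HYD5: φ = +3.91583°, λ = -54.75306°
Δφ = 44.4194°,  Δλ = 88.7831°
a = sin²(Δφ/2) + cos φ₁ cos φ₂ sin²(Δλ/2) = 0.514122
c = 2·arcsin(√a) = 1.599044 rad = 91.6185°

91.62°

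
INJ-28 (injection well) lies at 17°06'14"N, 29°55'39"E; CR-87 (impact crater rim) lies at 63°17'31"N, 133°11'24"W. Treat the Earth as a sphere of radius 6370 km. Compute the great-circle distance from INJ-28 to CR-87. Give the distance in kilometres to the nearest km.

INJ-28: φ = +17.10389°, λ = +29.92750°
CR-87: φ = +63.29194°, λ = -133.19000°
Δφ = 46.1881°,  Δλ = -163.1175°
a = sin²(Δφ/2) + cos φ₁ cos φ₂ sin²(Δλ/2) = 0.574164
c = 2·arcsin(√a) = 1.719673 rad = 98.5300°
d = R·c = 6370 × 1.719673 = 10954.3 km

10954 km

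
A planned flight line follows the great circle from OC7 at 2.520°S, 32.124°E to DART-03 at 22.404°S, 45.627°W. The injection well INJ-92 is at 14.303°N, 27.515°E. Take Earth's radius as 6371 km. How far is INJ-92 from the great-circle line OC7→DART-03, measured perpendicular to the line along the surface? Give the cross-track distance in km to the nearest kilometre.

δ₁₃ = central angle OC7→INJ-92 = 0.304247 rad  (haversine)
θ₁₃ = bearing OC7→INJ-92 = 344.935°,  θ₁₂ = bearing OC7→DART-03 = 247.613°
dₓₜ = R·arcsin(sin δ₁₃ · sin(θ₁₃ − θ₁₂)) = 6371·arcsin(0.29957·sin(97.322°)) = 1922.050 km
|dₓₜ| = 1922.050 km

1922 km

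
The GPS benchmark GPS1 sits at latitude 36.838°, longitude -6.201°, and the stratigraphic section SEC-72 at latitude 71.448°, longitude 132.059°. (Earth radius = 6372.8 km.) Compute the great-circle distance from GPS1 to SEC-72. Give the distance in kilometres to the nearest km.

7537 km

Δφ = 34.6100°,  Δλ = 138.2600°
a = sin²(Δφ/2) + cos φ₁ cos φ₂ sin²(Δλ/2) = 0.310803
c = 2·arcsin(√a) = 1.182735 rad = 67.7657°
d = R·c = 6372.8 × 1.182735 = 7537.3 km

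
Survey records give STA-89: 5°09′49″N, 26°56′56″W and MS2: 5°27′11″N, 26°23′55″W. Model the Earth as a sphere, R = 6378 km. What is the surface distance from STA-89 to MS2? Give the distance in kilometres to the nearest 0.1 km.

STA-89: φ = +5.16361°, λ = -26.94889°
MS2: φ = +5.45306°, λ = -26.39861°
Δφ = 0.2894°,  Δλ = 0.5503°
a = sin²(Δφ/2) + cos φ₁ cos φ₂ sin²(Δλ/2) = 0.000029
c = 2·arcsin(√a) = 0.010815 rad = 0.6197°
d = R·c = 6378 × 0.010815 = 69.0 km

69.0 km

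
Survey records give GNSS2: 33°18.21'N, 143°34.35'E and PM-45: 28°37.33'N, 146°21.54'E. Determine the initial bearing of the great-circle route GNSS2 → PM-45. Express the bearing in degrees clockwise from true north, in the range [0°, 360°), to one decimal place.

GNSS2: φ = +33.30350°, λ = +143.57250°
PM-45: φ = +28.62217°, λ = +146.35900°
Δλ = 2.7865°
y = sin Δλ · cos φ₂ = 0.042674
x = cos φ₁ sin φ₂ − sin φ₁ cos φ₂ cos Δλ = -0.081044
θ = atan2(y, x) = 152.2310° → 152.2310° (mod 360°)

152.2°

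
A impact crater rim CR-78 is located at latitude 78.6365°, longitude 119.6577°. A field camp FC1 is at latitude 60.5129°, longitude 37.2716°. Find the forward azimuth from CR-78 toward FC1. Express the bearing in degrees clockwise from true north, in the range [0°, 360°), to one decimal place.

282.4°

Δλ = -82.3861°
y = sin Δλ · cos φ₂ = -0.487888
x = cos φ₁ sin φ₂ − sin φ₁ cos φ₂ cos Δλ = 0.107570
θ = atan2(y, x) = -77.5663° → 282.4337° (mod 360°)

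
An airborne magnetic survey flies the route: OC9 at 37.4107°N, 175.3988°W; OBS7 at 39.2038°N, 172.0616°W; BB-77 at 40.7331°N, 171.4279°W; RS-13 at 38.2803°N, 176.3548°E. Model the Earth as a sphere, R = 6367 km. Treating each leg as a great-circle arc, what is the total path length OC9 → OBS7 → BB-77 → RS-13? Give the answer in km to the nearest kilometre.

1612 km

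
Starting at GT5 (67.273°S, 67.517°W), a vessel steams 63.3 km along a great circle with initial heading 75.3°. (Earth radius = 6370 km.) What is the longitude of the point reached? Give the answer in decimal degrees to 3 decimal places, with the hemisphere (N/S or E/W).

δ = d/R = 63.3/6370 = 0.009937 rad
φ₂ = arcsin(sin φ₁ cos δ + cos φ₁ sin δ cos θ)
   = arcsin(-0.92236·0.99995 + 0.38634·0.00994·0.25376) = -67.12224°
λ₂ = λ₁ + atan2(sin θ sin δ cos φ₁, cos δ − sin φ₁ sin φ₂) = -66.10029°

66.100°W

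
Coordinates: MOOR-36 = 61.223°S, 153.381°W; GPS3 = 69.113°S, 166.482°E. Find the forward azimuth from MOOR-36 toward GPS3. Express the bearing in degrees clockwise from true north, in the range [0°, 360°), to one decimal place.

Δλ = -40.1370°
y = sin Δλ · cos φ₂ = -0.229823
x = cos φ₁ sin φ₂ − sin φ₁ cos φ₂ cos Δλ = -0.210863
θ = atan2(y, x) = -132.5364° → 227.4636° (mod 360°)

227.5°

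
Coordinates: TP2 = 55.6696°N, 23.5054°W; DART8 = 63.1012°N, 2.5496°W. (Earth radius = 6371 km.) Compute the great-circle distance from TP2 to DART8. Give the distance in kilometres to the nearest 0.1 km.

1435.5 km

Δφ = 7.4316°,  Δλ = 20.9558°
a = sin²(Δφ/2) + cos φ₁ cos φ₂ sin²(Δλ/2) = 0.012638
c = 2·arcsin(√a) = 0.225315 rad = 12.9096°
d = R·c = 6371 × 0.225315 = 1435.5 km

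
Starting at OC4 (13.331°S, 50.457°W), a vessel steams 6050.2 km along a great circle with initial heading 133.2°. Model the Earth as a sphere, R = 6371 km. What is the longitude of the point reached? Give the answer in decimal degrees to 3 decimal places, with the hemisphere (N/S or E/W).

δ = d/R = 6050.2/6371 = 0.949647 rad
φ₂ = arcsin(sin φ₁ cos δ + cos φ₁ sin δ cos θ)
   = arcsin(-0.23058·0.58197 + 0.97305·0.81321·-0.68455) = -42.52166°
λ₂ = λ₁ + atan2(sin θ sin δ cos φ₁, cos δ − sin φ₁ sin φ₂) = 3.08805°

3.088°E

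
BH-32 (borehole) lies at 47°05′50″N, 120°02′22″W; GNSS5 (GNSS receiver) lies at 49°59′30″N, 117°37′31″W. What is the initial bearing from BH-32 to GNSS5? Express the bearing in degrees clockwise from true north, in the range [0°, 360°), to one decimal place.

BH-32: φ = +47.09722°, λ = -120.03944°
GNSS5: φ = +49.99167°, λ = -117.62528°
Δλ = 2.4142°
y = sin Δλ · cos φ₂ = 0.027081
x = cos φ₁ sin φ₂ − sin φ₁ cos φ₂ cos Δλ = 0.050914
θ = atan2(y, x) = 28.0080° → 28.0080° (mod 360°)

28.0°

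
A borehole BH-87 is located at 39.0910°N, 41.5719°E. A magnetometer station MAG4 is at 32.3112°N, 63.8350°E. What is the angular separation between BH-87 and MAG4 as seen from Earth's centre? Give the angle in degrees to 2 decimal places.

19.25°

Δφ = -6.7798°,  Δλ = 22.2631°
a = sin²(Δφ/2) + cos φ₁ cos φ₂ sin²(Δλ/2) = 0.027946
c = 2·arcsin(√a) = 0.335920 rad = 19.2468°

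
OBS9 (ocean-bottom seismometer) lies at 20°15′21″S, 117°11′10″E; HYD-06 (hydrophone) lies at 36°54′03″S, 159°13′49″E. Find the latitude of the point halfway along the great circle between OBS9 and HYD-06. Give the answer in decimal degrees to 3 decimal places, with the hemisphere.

30.255°S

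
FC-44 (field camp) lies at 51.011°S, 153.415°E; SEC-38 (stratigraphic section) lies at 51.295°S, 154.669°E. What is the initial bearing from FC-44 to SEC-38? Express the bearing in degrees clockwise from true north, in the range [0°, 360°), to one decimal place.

110.3°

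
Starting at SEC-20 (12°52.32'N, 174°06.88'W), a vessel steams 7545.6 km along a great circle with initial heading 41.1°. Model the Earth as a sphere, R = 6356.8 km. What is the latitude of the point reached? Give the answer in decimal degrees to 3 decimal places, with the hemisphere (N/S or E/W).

SEC-20: φ = +12.87200°, λ = -174.11467°
δ = d/R = 7545.6/6356.8 = 1.187012 rad
φ₂ = arcsin(sin φ₁ cos δ + cos φ₁ sin δ cos θ)
   = arcsin(0.22277·0.37443 + 0.97487·0.92725·0.75356) = 49.87135°
λ₂ = λ₁ + atan2(sin θ sin δ cos φ₁, cos δ − sin φ₁ sin φ₂) = -103.07046°

49.871°N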